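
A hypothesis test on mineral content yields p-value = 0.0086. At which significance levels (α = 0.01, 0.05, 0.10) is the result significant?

p = 0.0086. Significant at: α = 0.01, 0.05, 0.1.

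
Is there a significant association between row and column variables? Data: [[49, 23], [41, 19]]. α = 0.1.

χ² = 0.001. df = 1, critical = 2.706. Fail to reject H₀. No evidence of dependence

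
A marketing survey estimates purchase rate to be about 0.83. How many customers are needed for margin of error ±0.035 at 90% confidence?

n = z²p(1-p)/E² = 1.645²×0.83×0.17/0.035² = 311.7 → n = 312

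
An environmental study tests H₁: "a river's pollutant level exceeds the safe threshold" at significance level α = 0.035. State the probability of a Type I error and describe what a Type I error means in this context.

P(Type I error) = α = 0.035. A Type I error is rejecting H₀ when H₀ is actually true (false positive) — here, concluding that a river's pollutant level exceeds the safe threshold when in fact this is not the case. Consequence: shutting down a compliant factory unnecessarily.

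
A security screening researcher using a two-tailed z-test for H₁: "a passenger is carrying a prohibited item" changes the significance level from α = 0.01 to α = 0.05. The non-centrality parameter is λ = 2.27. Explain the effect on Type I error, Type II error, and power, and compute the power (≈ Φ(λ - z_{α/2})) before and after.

Increasing α from 0.01 to 0.05:
• Type I error rate increases (α is the Type I rate by definition).
• Critical value moves from z_{α/2} = 2.576 to 1.96, so power = Φ(λ - z_{α/2}) goes from Φ(2.27 - 2.576) = 0.38 to Φ(2.27 - 1.96) = 0.622.
• Type II error rate β = 1 - power therefore decreases (0.62 → 0.378).
Appropriate when false negatives are costly — here, letting a prohibited item through — security breach.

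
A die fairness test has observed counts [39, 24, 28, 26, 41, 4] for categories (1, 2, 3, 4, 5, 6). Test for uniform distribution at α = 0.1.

Expected = 27 each. χ² = Σ(O-E)²/E = 32.593. df = 5, critical value = 9.236. Reject H₀.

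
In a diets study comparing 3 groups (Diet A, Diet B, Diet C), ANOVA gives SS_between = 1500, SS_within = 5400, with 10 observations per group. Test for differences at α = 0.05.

df_between = 2, df_within = 27. F = MS_between/MS_within = 750.0/200.0 = 3.75. F_crit ≈ 3.354. Reject H₀. At least one mean differs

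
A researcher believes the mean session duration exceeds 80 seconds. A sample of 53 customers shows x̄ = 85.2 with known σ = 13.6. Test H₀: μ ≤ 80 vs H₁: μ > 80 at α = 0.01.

z = 2.784. Critical value: 2.33. Reject H₀.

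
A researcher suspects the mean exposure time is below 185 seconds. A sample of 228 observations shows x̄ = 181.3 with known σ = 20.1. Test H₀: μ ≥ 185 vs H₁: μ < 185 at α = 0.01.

z = -2.78. Critical value: -2.33. Reject H₀.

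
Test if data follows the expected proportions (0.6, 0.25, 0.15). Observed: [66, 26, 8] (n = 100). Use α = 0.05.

Expected: [60.0, 25.0, 15.0]. χ² = 3.907. df = 2, critical = 5.991. Fail to reject H₀.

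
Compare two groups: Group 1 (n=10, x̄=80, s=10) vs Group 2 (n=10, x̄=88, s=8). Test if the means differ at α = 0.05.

Pooled sp = 9.06. t = -1.975, df = 18. Critical t = ±2.101. Fail to reject H₀.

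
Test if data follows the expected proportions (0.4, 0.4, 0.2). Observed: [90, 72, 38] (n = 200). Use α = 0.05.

Expected: [80.0, 80.0, 40.0]. χ² = 2.15. df = 2, critical = 5.991. Fail to reject H₀.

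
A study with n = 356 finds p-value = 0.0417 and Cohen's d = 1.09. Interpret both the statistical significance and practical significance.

Statistically significant (p = 0.0417 < 0.05). Cohen's d = 1.09 indicates a large effect size. Both statistical and practical significance should be considered.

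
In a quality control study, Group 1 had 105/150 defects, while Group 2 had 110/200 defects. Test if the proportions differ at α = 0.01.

p̂₁ = 0.7, p̂₂ = 0.55, pooled p̂ = 0.614. z = 2.853. Critical: ±2.576. Reject H₀.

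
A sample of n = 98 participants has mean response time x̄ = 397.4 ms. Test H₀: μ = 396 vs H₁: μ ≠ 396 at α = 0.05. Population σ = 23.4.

z = (x̄ - μ₀)/(σ/√n) = (397.4 - 396)/(23.4/√98) = 0.592. Critical value: ±1.96. Since |0.592| ≤ 1.96, Fail to reject H₀.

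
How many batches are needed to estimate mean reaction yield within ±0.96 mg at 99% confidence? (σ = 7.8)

n = (z*σ/E)² = (2.576×7.8/0.96)² = 438.1 → n = 439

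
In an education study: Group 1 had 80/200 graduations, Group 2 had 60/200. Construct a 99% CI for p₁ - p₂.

p̂₁ = 0.4, p̂₂ = 0.3. Difference = 0.1. CI = (-0.022, 0.222)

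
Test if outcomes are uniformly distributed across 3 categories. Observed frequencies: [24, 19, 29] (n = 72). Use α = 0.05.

Expected = 24 each. χ² = Σ(O-E)²/E = 2.083. df = 2, critical value = 5.991. Fail to reject H₀.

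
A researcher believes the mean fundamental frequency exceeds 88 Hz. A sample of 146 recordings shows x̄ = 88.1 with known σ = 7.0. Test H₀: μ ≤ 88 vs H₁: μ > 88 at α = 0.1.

z = 0.173. Critical value: 1.28. Fail to reject H₀.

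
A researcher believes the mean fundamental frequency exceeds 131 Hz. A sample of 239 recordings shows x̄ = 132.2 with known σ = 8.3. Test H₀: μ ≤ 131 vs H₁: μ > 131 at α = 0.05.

z = 2.235. Critical value: 1.645. Reject H₀.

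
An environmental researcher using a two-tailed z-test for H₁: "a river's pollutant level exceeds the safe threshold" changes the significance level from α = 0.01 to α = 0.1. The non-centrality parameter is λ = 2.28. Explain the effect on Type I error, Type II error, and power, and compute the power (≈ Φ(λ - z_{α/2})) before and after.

Increasing α from 0.01 to 0.1:
• Type I error rate increases (α is the Type I rate by definition).
• Critical value moves from z_{α/2} = 2.576 to 1.645, so power = Φ(λ - z_{α/2}) goes from Φ(2.28 - 2.576) = 0.384 to Φ(2.28 - 1.645) = 0.737.
• Type II error rate β = 1 - power therefore decreases (0.616 → 0.263).
Appropriate when false negatives are costly — here, allowing unsafe pollution to continue.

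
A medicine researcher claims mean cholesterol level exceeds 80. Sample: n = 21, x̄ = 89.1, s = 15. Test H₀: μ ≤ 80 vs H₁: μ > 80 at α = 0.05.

t = (89.1 - 80)/(15/√21) = 2.78, df = 20. Critical t = 1.725. Reject H₀.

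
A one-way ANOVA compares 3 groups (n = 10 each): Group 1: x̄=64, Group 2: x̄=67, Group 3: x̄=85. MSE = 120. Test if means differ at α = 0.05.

Grand mean = 72.0. SS_between = 2580.0, MS_between = 1290.0. F = 10.75, F_crit ≈ 3.354. Reject H₀.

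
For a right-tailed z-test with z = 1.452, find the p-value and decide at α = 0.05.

p = P(Z > 1.452) = 1 - Φ(1.452) ≈ 0.0733. Since p ≥ 0.05, fail to reject H₀ (not significant) at α = 0.05.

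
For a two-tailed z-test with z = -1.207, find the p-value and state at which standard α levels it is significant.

p = 2·P(Z > |-1.207|) = 2·(1 - Φ(1.207)) ≈ 0.2274. Not significant at any standard level.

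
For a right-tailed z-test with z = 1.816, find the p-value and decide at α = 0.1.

p = P(Z > 1.816) = 1 - Φ(1.816) ≈ 0.0347. Since p < 0.1, reject H₀ (significant) at α = 0.1.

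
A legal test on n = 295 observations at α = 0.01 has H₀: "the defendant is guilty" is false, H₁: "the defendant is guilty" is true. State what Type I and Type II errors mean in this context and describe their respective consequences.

Type I (false positive): concluding that the defendant is guilty when it is not — convicting an innocent person. Type II (false negative): failing to conclude that the defendant is guilty when it is — acquitting a guilty person. Which is costlier depends on domain priorities and is a judgement call rather than a statistical fact.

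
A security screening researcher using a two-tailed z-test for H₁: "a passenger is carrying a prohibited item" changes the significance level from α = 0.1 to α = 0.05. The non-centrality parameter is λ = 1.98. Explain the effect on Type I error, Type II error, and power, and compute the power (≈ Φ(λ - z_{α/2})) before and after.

Decreasing α from 0.1 to 0.05:
• Type I error rate decreases (α is the Type I rate by definition).
• Critical value moves from z_{α/2} = 1.645 to 1.96, so power = Φ(λ - z_{α/2}) goes from Φ(1.98 - 1.645) = 0.631 to Φ(1.98 - 1.96) = 0.508.
• Type II error rate β = 1 - power therefore increases (0.369 → 0.492).
Appropriate when false positives are costly — here, detaining an innocent passenger — delay and inconvenience.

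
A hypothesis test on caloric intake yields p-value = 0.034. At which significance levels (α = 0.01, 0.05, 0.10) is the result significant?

p = 0.034. Significant at: α = 0.05, 0.1.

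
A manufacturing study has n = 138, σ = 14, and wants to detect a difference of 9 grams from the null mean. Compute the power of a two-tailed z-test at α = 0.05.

SE = σ/√n = 14/√138 = 1.192. Non-centrality λ = d/SE = 9/1.192 = 7.552. Power ≈ Φ(λ - z_{α/2}) = Φ(7.552 - 1.96) = Φ(5.592) = 1.0.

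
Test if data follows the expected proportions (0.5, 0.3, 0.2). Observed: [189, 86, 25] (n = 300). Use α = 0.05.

Expected: [150.0, 90.0, 60.0]. χ² = 30.734. df = 2, critical = 5.991. Reject H₀.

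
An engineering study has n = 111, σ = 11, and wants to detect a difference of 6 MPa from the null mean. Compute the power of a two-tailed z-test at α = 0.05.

SE = σ/√n = 11/√111 = 1.044. Non-centrality λ = d/SE = 6/1.044 = 5.747. Power ≈ Φ(λ - z_{α/2}) = Φ(5.747 - 1.96) = Φ(3.787) = 1.0.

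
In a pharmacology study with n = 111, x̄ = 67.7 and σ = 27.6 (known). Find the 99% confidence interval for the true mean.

CI = x̄ ± z*(σ/√n) = 67.7 ± 2.576(27.6/√111) = 67.7 ± 6.75 = (60.95, 74.45)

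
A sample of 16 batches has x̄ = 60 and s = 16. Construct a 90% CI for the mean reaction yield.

CI = x̄ ± t*(s/√n) = 60 ± 1.753(16/√16) = (52.99, 67.01)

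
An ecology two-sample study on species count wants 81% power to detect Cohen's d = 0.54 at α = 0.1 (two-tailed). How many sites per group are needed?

z_{α/2} = 1.645, z_β = Φ⁻¹(0.81) = 0.878. For medium effect (d = 0.54): n per group = 2(z_{α/2} + z_β)²/d² = 2(1.645 + 0.878)²/0.54² = 43.7 → 44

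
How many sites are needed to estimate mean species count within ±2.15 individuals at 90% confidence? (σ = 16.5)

n = (z*σ/E)² = (1.645×16.5/2.15)² = 159.4 → n = 160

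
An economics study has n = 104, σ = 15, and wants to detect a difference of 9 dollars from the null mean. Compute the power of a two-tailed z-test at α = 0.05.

SE = σ/√n = 15/√104 = 1.471. Non-centrality λ = d/SE = 9/1.471 = 6.119. Power ≈ Φ(λ - z_{α/2}) = Φ(6.119 - 1.96) = Φ(4.159) = 1.0.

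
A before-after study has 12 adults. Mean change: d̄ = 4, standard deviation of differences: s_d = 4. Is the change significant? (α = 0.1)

t = d̄/(s_d/√n) = 4/(4/√12) = 3.464. df = 11, critical t = ±1.796. Reject H₀.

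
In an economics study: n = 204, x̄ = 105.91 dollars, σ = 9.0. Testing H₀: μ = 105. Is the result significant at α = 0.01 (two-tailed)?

z = (105.91 - 105)/(9.0/√204) = 1.444. Since |z| ≤ 2.576, not significant at α = 0.01.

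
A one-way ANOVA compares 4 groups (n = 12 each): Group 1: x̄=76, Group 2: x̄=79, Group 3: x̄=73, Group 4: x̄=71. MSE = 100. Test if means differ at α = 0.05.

Grand mean = 74.75. SS_between = 441.0, MS_between = 147.0. F = 1.47, F_crit ≈ 2.816. Fail to reject H₀.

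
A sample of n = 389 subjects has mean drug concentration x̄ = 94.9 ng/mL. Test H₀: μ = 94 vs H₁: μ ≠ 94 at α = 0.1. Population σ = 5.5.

z = (x̄ - μ₀)/(σ/√n) = (94.9 - 94)/(5.5/√389) = 3.227. Critical value: ±1.645. Since |3.227| > 1.645, Reject H₀.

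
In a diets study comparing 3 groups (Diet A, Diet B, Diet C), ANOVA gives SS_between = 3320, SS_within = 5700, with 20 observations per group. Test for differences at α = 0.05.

df_between = 2, df_within = 57. F = MS_between/MS_within = 1660.0/100.0 = 16.6. F_crit ≈ 3.159. Reject H₀. At least one mean differs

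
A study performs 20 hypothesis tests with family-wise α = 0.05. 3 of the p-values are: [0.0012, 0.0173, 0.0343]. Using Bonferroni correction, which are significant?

Bonferroni α = 0.05/20 = 0.0025. Significant p-values: [0.0012]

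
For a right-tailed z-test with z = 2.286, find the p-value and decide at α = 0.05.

p = P(Z > 2.286) = 1 - Φ(2.286) ≈ 0.0111. Since p < 0.05, reject H₀ (significant) at α = 0.05.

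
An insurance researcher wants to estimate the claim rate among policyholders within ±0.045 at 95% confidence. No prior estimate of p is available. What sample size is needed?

Conservative approach: use p = 0.5 (maximizes p(1-p) = 0.25). n = z²(0.25)/E² = 1.96²×0.25/0.045² = 474.3 → n = 475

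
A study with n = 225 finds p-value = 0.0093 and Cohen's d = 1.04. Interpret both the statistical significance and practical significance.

Statistically significant (p = 0.0093 < 0.05). Cohen's d = 1.04 indicates a large effect size. Both statistical and practical significance should be considered.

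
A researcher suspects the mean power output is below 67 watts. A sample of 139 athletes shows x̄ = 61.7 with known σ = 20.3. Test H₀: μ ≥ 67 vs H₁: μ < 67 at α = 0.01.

z = -3.078. Critical value: -2.33. Reject H₀.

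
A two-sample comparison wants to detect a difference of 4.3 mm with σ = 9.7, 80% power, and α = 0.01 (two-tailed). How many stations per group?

n per group = 2(z_α/2 + z_β)²σ²/d² = 2×(2.576 + 0.84)²×9.7²/4.3² = 118.8 → n = 119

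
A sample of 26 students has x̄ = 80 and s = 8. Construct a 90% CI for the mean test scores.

CI = x̄ ± t*(s/√n) = 80 ± 1.708(8/√26) = (77.32, 82.68)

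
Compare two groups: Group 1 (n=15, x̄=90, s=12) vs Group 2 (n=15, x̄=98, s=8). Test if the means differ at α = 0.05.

Pooled sp = 10.2. t = -2.148, df = 28. Critical t = ±2.048. Reject H₀.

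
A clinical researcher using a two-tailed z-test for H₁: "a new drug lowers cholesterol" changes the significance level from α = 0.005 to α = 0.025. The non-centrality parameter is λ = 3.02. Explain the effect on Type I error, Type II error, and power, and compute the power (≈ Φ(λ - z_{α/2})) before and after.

Increasing α from 0.005 to 0.025:
• Type I error rate increases (α is the Type I rate by definition).
• Critical value moves from z_{α/2} = 2.807 to 2.241, so power = Φ(λ - z_{α/2}) goes from Φ(3.02 - 2.807) = 0.584 to Φ(3.02 - 2.241) = 0.782.
• Type II error rate β = 1 - power therefore decreases (0.416 → 0.218).
Appropriate when false negatives are costly — here, shelving an effective drug — patients miss out on a treatment that would have helped.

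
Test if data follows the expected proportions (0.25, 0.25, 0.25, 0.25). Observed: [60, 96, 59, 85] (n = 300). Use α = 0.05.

Expected: [75.0, 75.0, 75.0, 75.0]. χ² = 13.627. df = 3, critical = 7.815. Reject H₀.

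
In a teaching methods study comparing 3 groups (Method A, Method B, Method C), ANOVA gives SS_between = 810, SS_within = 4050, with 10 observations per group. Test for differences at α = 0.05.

df_between = 2, df_within = 27. F = MS_between/MS_within = 405.0/150.0 = 2.7. F_crit ≈ 3.354. Fail to reject H₀.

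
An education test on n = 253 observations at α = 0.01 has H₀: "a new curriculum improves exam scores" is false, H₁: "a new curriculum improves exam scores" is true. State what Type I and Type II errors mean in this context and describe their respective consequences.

Type I (false positive): concluding that a new curriculum improves exam scores when it is not — adopting a curriculum that gives no real benefit — disruption for nothing. Type II (false negative): failing to conclude that a new curriculum improves exam scores when it is — keeping the old curriculum when the new one would have helped students. Which is costlier depends on domain priorities and is a judgement call rather than a statistical fact.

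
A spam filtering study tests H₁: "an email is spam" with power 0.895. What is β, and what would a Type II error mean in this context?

β = 1 - power = 1 - 0.895 = 0.105. A Type II error is failing to reject H₀ when H₀ is false (false negative) — here, failing to conclude that an email is spam when in fact it is true. Consequence: a spam email lands in the inbox.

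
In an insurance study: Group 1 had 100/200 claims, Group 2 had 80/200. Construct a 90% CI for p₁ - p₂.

p̂₁ = 0.5, p̂₂ = 0.4. Difference = 0.1. CI = (0.019, 0.181)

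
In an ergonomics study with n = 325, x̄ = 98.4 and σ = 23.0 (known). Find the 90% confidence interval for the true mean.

CI = x̄ ± z*(σ/√n) = 98.4 ± 1.645(23.0/√325) = 98.4 ± 2.1 = (96.3, 100.5)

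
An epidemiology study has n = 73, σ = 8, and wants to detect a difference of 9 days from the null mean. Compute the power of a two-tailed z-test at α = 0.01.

SE = σ/√n = 8/√73 = 0.936. Non-centrality λ = d/SE = 9/0.936 = 9.612. Power ≈ Φ(λ - z_{α/2}) = Φ(9.612 - 2.576) = Φ(7.036) = 1.0.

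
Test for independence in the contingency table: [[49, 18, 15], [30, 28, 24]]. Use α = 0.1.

χ² = 8.82. df = 2, critical = 4.605. Reject H₀. Variables are dependent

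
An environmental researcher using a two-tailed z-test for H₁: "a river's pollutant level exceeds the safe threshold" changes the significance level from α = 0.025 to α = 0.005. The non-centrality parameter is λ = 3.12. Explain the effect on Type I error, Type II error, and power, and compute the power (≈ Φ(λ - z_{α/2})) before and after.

Decreasing α from 0.025 to 0.005:
• Type I error rate decreases (α is the Type I rate by definition).
• Critical value moves from z_{α/2} = 2.241 to 2.807, so power = Φ(λ - z_{α/2}) goes from Φ(3.12 - 2.241) = 0.81 to Φ(3.12 - 2.807) = 0.623.
• Type II error rate β = 1 - power therefore increases (0.19 → 0.377).
Appropriate when false positives are costly — here, shutting down a compliant factory unnecessarily.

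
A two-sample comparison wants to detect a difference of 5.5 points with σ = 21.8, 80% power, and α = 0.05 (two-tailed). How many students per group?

n per group = 2(z_α/2 + z_β)²σ²/d² = 2×(1.96 + 0.84)²×21.8²/5.5² = 246.3 → n = 247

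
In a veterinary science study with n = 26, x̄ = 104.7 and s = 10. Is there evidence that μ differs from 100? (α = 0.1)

t = (x̄ - μ₀)/(s/√n) = (104.7 - 100)/(10/√26) = 2.397. df = 25, critical t = ±1.708. Reject H₀.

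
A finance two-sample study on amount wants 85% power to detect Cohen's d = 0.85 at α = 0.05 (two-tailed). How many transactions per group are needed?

z_{α/2} = 1.96, z_β = Φ⁻¹(0.85) = 1.036. For large effect (d = 0.85): n per group = 2(z_{α/2} + z_β)²/d² = 2(1.96 + 1.036)²/0.85² = 24.8 → 25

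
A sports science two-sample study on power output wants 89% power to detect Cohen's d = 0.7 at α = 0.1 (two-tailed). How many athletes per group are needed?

z_{α/2} = 1.645, z_β = Φ⁻¹(0.89) = 1.227. For medium effect (d = 0.7): n per group = 2(z_{α/2} + z_β)²/d² = 2(1.645 + 1.227)²/0.7² = 33.7 → 34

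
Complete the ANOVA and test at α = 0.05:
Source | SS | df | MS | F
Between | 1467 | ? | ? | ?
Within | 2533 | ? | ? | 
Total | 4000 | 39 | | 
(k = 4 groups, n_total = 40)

df_between = 3, df_within = 36. MS_between = 489.0, MS_within = 70.36. F = 6.95, F_crit ≈ 2.866. Reject H₀.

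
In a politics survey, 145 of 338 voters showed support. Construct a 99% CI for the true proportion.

p̂ = 0.429. CI = p̂ ± z*√(p̂(1-p̂)/n) = (0.36, 0.498)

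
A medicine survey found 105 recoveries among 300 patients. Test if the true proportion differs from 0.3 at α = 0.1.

p̂ = 0.35, p₀ = 0.3. z = (p̂ - p₀)/√(p₀(1-p₀)/n) = 1.89. Critical: ±1.645. Reject H₀.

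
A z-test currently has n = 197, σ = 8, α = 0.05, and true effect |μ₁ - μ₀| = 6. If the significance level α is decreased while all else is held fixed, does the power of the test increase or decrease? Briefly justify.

Power decreases: a smaller α raises the critical value, so less of the H₁ sampling distribution falls in the rejection region.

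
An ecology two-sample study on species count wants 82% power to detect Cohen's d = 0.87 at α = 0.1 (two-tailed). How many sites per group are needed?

z_{α/2} = 1.645, z_β = Φ⁻¹(0.82) = 0.915. For large effect (d = 0.87): n per group = 2(z_{α/2} + z_β)²/d² = 2(1.645 + 0.915)²/0.87² = 17.3 → 18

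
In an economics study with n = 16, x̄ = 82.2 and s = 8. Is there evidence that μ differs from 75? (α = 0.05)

t = (x̄ - μ₀)/(s/√n) = (82.2 - 75)/(8/√16) = 3.6. df = 15, critical t = ±2.131. Reject H₀.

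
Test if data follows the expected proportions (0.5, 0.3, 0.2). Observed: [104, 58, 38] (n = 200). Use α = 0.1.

Expected: [100.0, 60.0, 40.0]. χ² = 0.327. df = 2, critical = 4.605. Fail to reject H₀.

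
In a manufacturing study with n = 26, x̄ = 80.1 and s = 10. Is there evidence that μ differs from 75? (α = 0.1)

t = (x̄ - μ₀)/(s/√n) = (80.1 - 75)/(10/√26) = 2.6. df = 25, critical t = ±1.708. Reject H₀.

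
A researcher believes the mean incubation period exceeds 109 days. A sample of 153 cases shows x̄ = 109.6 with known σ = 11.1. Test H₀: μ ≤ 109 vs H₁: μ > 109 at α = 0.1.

z = 0.669. Critical value: 1.28. Fail to reject H₀.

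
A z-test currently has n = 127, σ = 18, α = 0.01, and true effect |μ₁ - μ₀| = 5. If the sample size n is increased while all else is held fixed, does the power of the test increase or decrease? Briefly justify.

Power increases: a larger n shrinks the standard error σ/√n, moving the sampling distribution under H₁ further from the critical value.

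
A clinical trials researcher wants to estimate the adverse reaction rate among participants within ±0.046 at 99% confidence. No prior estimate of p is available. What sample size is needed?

Conservative approach: use p = 0.5 (maximizes p(1-p) = 0.25). n = z²(0.25)/E² = 2.576²×0.25/0.046² = 784.0 → n = 784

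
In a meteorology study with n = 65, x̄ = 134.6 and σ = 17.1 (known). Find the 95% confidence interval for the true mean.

CI = x̄ ± z*(σ/√n) = 134.6 ± 1.96(17.1/√65) = 134.6 ± 4.16 = (130.44, 138.76)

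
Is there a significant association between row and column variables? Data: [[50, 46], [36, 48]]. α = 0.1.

χ² = 1.528. df = 1, critical = 2.706. Fail to reject H₀. No evidence of dependence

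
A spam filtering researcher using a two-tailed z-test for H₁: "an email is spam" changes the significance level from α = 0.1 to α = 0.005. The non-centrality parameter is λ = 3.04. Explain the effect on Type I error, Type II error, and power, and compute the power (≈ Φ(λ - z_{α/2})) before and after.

Decreasing α from 0.1 to 0.005:
• Type I error rate decreases (α is the Type I rate by definition).
• Critical value moves from z_{α/2} = 1.645 to 2.807, so power = Φ(λ - z_{α/2}) goes from Φ(3.04 - 1.645) = 0.918 to Φ(3.04 - 2.807) = 0.592.
• Type II error rate β = 1 - power therefore increases (0.082 → 0.408).
Appropriate when false positives are costly — here, a legitimate email is sent to the spam folder and the user misses it.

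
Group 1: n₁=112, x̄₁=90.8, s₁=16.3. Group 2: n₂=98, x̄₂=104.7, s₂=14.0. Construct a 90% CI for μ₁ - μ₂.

Difference = -13.9. SE = √(16.3²/112 + 14.0²/98) = 2.091. CI = (-17.34, -10.46)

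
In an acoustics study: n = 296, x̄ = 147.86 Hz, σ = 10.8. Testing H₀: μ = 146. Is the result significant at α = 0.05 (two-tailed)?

z = (147.86 - 146)/(10.8/√296) = 2.963. Since |z| > 1.96, significant at α = 0.05.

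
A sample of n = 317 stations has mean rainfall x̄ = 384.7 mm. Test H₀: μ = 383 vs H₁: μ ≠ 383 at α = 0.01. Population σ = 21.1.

z = (x̄ - μ₀)/(σ/√n) = (384.7 - 383)/(21.1/√317) = 1.434. Critical value: ±2.576. Since |1.434| ≤ 2.576, Fail to reject H₀.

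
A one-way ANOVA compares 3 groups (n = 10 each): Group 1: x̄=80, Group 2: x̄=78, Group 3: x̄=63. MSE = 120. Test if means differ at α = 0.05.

Grand mean = 73.67. SS_between = 1726.67, MS_between = 863.33. F = 7.194, F_crit ≈ 3.354. Reject H₀.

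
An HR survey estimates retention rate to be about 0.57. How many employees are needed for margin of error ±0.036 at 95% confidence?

n = z²p(1-p)/E² = 1.96²×0.57×0.43/0.036² = 726.5 → n = 727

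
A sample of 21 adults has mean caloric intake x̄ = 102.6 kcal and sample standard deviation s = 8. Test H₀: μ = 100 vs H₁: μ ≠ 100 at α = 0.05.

t = (x̄ - μ₀)/(s/√n) = (102.6 - 100)/(8/√21) = 1.489. df = 20, critical t = ±2.086. Fail to reject H₀.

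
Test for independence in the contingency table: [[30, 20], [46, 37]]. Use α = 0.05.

χ² = 0.267. df = 1, critical = 3.841. Fail to reject H₀. No evidence of dependence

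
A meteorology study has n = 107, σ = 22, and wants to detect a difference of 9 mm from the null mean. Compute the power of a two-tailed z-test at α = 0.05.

SE = σ/√n = 22/√107 = 2.127. Non-centrality λ = d/SE = 9/2.127 = 4.232. Power ≈ Φ(λ - z_{α/2}) = Φ(4.232 - 1.96) = Φ(2.272) = 0.988.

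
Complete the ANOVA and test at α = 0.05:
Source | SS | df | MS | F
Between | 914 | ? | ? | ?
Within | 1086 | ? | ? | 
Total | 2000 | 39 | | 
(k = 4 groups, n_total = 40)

df_between = 3, df_within = 36. MS_between = 304.67, MS_within = 30.17. F = 10.099, F_crit ≈ 2.866. Reject H₀.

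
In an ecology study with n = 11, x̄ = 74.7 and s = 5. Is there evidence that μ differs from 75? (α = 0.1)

t = (x̄ - μ₀)/(s/√n) = (74.7 - 75)/(5/√11) = -0.199. df = 10, critical t = ±1.812. Fail to reject H₀.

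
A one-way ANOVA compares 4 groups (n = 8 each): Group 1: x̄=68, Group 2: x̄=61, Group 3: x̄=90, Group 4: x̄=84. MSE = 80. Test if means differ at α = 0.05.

Grand mean = 75.75. SS_between = 4390.0, MS_between = 1463.33. F = 18.292, F_crit ≈ 2.947. Reject H₀.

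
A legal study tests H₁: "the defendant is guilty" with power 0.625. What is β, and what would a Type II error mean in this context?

β = 1 - power = 1 - 0.625 = 0.375. A Type II error is failing to reject H₀ when H₀ is false (false negative) — here, failing to conclude that the defendant is guilty when in fact it is true. Consequence: acquitting a guilty person.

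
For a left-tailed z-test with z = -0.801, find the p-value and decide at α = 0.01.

p = P(Z < -0.801) = Φ(-0.801) ≈ 0.2116. Since p ≥ 0.01, fail to reject H₀ (not significant) at α = 0.01.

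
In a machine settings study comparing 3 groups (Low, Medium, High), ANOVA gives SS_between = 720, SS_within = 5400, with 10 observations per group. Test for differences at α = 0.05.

df_between = 2, df_within = 27. F = MS_between/MS_within = 360.0/200.0 = 1.8. F_crit ≈ 3.354. Fail to reject H₀.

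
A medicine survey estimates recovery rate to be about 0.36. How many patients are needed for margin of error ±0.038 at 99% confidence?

n = z²p(1-p)/E² = 2.576²×0.36×0.64/0.038² = 1058.8 → n = 1059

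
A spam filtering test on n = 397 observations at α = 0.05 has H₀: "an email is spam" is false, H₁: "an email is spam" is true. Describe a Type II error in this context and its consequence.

Type II error: failing to reject H₀ when it is false — concluding that an email is spam is not supported when in fact it is. Consequence: a spam email lands in the inbox.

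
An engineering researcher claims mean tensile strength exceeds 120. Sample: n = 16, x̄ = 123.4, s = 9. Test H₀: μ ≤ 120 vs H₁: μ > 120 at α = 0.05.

t = (123.4 - 120)/(9/√16) = 1.511, df = 15. Critical t = 1.753. Fail to reject H₀.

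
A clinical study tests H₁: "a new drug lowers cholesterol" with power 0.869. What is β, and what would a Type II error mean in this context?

β = 1 - power = 1 - 0.869 = 0.131. A Type II error is failing to reject H₀ when H₀ is false (false negative) — here, failing to conclude that a new drug lowers cholesterol when in fact it is true. Consequence: shelving an effective drug — patients miss out on a treatment that would have helped.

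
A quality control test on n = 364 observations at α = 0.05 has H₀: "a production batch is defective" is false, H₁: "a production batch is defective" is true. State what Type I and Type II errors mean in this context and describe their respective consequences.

Type I (false positive): concluding that a production batch is defective when it is not — scrapping a good batch — wasted material and cost for no reason. Type II (false negative): failing to conclude that a production batch is defective when it is — shipping a defective batch — faulty products reach customers. Which is costlier depends on domain priorities and is a judgement call rather than a statistical fact.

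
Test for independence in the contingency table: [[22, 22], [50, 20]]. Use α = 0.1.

χ² = 5.332. df = 1, critical = 2.706. Reject H₀. Variables are dependent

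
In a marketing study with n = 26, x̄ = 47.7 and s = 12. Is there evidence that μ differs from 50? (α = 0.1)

t = (x̄ - μ₀)/(s/√n) = (47.7 - 50)/(12/√26) = -0.977. df = 25, critical t = ±1.708. Fail to reject H₀.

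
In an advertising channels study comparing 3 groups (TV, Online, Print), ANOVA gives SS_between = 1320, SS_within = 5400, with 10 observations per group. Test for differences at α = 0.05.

df_between = 2, df_within = 27. F = MS_between/MS_within = 660.0/200.0 = 3.3. F_crit ≈ 3.354. Fail to reject H₀.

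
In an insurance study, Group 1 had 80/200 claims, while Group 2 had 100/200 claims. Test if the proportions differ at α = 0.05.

p̂₁ = 0.4, p̂₂ = 0.5, pooled p̂ = 0.45. z = -2.01. Critical: ±1.96. Reject H₀.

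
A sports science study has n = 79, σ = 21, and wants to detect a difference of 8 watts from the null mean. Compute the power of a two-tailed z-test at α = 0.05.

SE = σ/√n = 21/√79 = 2.363. Non-centrality λ = d/SE = 8/2.363 = 3.386. Power ≈ Φ(λ - z_{α/2}) = Φ(3.386 - 1.96) = Φ(1.426) = 0.923.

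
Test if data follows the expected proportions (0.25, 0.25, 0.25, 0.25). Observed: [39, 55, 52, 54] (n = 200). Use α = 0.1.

Expected: [50.0, 50.0, 50.0, 50.0]. χ² = 3.32. df = 3, critical = 6.251. Fail to reject H₀.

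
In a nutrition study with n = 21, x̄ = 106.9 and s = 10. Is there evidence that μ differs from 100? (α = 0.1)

t = (x̄ - μ₀)/(s/√n) = (106.9 - 100)/(10/√21) = 3.162. df = 20, critical t = ±1.725. Reject H₀.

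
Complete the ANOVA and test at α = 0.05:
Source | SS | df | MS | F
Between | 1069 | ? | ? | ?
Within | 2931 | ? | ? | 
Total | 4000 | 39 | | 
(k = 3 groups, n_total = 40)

df_between = 2, df_within = 37. MS_between = 534.5, MS_within = 79.22. F = 6.747, F_crit ≈ 3.252. Reject H₀.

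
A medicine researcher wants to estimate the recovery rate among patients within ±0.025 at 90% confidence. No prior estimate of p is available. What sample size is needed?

Conservative approach: use p = 0.5 (maximizes p(1-p) = 0.25). n = z²(0.25)/E² = 1.645²×0.25/0.025² = 1082.4 → n = 1083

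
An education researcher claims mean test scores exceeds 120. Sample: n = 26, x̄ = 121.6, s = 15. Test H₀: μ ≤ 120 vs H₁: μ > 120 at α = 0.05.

t = (121.6 - 120)/(15/√26) = 0.544, df = 25. Critical t = 1.708. Fail to reject H₀.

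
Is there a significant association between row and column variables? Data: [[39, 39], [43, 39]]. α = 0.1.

χ² = 0.095. df = 1, critical = 2.706. Fail to reject H₀. No evidence of dependence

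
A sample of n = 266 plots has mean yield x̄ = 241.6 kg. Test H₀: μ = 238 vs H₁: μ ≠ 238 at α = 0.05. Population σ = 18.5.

z = (x̄ - μ₀)/(σ/√n) = (241.6 - 238)/(18.5/√266) = 3.174. Critical value: ±1.96. Since |3.174| > 1.96, Reject H₀.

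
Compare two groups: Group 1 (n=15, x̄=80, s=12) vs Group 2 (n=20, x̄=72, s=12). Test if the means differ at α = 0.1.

Pooled sp = 12.0. t = 1.952, df = 33. Critical t = ±1.692. Reject H₀.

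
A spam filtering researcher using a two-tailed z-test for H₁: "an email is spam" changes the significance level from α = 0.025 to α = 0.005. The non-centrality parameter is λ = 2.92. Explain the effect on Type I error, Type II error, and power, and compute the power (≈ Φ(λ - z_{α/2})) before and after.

Decreasing α from 0.025 to 0.005:
• Type I error rate decreases (α is the Type I rate by definition).
• Critical value moves from z_{α/2} = 2.241 to 2.807, so power = Φ(λ - z_{α/2}) goes from Φ(2.92 - 2.241) = 0.751 to Φ(2.92 - 2.807) = 0.545.
• Type II error rate β = 1 - power therefore increases (0.249 → 0.455).
Appropriate when false positives are costly — here, a legitimate email is sent to the spam folder and the user misses it.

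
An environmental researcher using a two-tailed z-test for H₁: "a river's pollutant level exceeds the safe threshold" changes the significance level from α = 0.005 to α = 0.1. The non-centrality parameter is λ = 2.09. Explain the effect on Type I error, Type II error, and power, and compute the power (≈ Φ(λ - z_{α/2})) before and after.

Increasing α from 0.005 to 0.1:
• Type I error rate increases (α is the Type I rate by definition).
• Critical value moves from z_{α/2} = 2.807 to 1.645, so power = Φ(λ - z_{α/2}) goes from Φ(2.09 - 2.807) = 0.237 to Φ(2.09 - 1.645) = 0.672.
• Type II error rate β = 1 - power therefore decreases (0.763 → 0.328).
Appropriate when false negatives are costly — here, allowing unsafe pollution to continue.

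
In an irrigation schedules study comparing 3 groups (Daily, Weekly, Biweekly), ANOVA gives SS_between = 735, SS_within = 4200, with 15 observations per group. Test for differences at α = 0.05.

df_between = 2, df_within = 42. F = MS_between/MS_within = 367.5/100.0 = 3.675. F_crit ≈ 3.22. Reject H₀. At least one mean differs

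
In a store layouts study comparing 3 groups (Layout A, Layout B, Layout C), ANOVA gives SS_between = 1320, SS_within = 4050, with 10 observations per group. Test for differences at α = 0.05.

df_between = 2, df_within = 27. F = MS_between/MS_within = 660.0/150.0 = 4.4. F_crit ≈ 3.354. Reject H₀. At least one mean differs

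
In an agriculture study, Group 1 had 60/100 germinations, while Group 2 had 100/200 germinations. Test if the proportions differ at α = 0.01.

p̂₁ = 0.6, p̂₂ = 0.5, pooled p̂ = 0.533. z = 1.637. Critical: ±2.576. Fail to reject H₀.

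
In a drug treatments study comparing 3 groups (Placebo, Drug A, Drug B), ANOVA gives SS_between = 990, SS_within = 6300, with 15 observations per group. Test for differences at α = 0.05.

df_between = 2, df_within = 42. F = MS_between/MS_within = 495.0/150.0 = 3.3. F_crit ≈ 3.22. Reject H₀. At least one mean differs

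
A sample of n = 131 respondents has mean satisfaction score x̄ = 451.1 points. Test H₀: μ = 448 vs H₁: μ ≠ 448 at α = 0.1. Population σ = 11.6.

z = (x̄ - μ₀)/(σ/√n) = (451.1 - 448)/(11.6/√131) = 3.059. Critical value: ±1.645. Since |3.059| > 1.645, Reject H₀.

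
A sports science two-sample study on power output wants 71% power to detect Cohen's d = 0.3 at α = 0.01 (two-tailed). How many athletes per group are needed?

z_{α/2} = 2.576, z_β = Φ⁻¹(0.71) = 0.553. For small effect (d = 0.3): n per group = 2(z_{α/2} + z_β)²/d² = 2(2.576 + 0.553)²/0.3² = 217.6 → 218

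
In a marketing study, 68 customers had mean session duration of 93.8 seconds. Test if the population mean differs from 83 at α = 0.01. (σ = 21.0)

z = (x̄ - μ₀)/(σ/√n) = (93.8 - 83)/(21.0/√68) = 4.241. Critical value: ±2.576. Since |4.241| > 2.576, Reject H₀.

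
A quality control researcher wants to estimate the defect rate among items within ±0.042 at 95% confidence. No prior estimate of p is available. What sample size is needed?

Conservative approach: use p = 0.5 (maximizes p(1-p) = 0.25). n = z²(0.25)/E² = 1.96²×0.25/0.042² = 544.4 → n = 545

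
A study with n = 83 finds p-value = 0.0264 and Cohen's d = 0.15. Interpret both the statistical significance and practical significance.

Statistically significant (p = 0.0264 < 0.05). Cohen's d = 0.15 indicates a very small effect size. Both statistical and practical significance should be considered.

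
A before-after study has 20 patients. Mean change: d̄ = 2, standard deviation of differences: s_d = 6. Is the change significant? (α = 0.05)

t = d̄/(s_d/√n) = 2/(6/√20) = 1.491. df = 19, critical t = ±2.093. Fail to reject H₀.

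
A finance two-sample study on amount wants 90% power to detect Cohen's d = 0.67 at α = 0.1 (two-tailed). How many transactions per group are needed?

z_{α/2} = 1.645, z_β = Φ⁻¹(0.9) = 1.282. For medium effect (d = 0.67): n per group = 2(z_{α/2} + z_β)²/d² = 2(1.645 + 1.282)²/0.67² = 38.2 → 39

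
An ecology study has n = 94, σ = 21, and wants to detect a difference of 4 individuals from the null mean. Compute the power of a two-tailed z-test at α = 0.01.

SE = σ/√n = 21/√94 = 2.166. Non-centrality λ = d/SE = 4/2.166 = 1.847. Power ≈ Φ(λ - z_{α/2}) = Φ(1.847 - 2.576) = Φ(-0.729) = 0.233.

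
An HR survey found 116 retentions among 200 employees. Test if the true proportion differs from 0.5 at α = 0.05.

p̂ = 0.58, p₀ = 0.5. z = (p̂ - p₀)/√(p₀(1-p₀)/n) = 2.263. Critical: ±1.96. Reject H₀.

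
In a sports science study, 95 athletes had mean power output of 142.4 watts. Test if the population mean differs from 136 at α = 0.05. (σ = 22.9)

z = (x̄ - μ₀)/(σ/√n) = (142.4 - 136)/(22.9/√95) = 2.724. Critical value: ±1.96. Since |2.724| > 1.96, Reject H₀.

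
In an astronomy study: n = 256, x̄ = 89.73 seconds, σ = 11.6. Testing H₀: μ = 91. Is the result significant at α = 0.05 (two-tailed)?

z = (89.73 - 91)/(11.6/√256) = -1.752. Since |z| ≤ 1.96, not significant at α = 0.05.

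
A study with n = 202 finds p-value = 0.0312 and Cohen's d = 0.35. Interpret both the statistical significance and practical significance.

Statistically significant (p = 0.0312 < 0.05). Cohen's d = 0.35 indicates a small effect size. Both statistical and practical significance should be considered.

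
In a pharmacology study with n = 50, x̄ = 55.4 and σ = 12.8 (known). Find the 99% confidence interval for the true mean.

CI = x̄ ± z*(σ/√n) = 55.4 ± 2.576(12.8/√50) = 55.4 ± 4.66 = (50.74, 60.06)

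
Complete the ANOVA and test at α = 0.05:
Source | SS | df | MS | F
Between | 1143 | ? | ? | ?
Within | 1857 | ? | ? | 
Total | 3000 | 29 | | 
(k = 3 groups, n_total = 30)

df_between = 2, df_within = 27. MS_between = 571.5, MS_within = 68.78. F = 8.309, F_crit ≈ 3.354. Reject H₀.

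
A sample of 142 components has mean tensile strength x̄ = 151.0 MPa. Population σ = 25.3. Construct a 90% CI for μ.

CI = x̄ ± z*(σ/√n) = 151.0 ± 1.645(25.3/√142) = 151.0 ± 3.49 = (147.51, 154.49)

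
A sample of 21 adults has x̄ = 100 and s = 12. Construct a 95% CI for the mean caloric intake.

CI = x̄ ± t*(s/√n) = 100 ± 2.086(12/√21) = (94.54, 105.46)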